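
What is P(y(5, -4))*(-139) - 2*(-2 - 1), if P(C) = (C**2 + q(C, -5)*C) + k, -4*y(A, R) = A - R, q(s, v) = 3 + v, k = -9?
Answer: -1155/16 ≈ -72.188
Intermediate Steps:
y(A, R) = -A/4 + R/4 (y(A, R) = -(A - R)/4 = -A/4 + R/4)
P(C) = -9 + C**2 - 2*C (P(C) = (C**2 + (3 - 5)*C) - 9 = (C**2 - 2*C) - 9 = -9 + C**2 - 2*C)
P(y(5, -4))*(-139) - 2*(-2 - 1) = (-9 + (-1/4*5 + (1/4)*(-4))**2 - 2*(-1/4*5 + (1/4)*(-4)))*(-139) - 2*(-2 - 1) = (-9 + (-5/4 - 1)**2 - 2*(-5/4 - 1))*(-139) - 2*(-3) = (-9 + (-9/4)**2 - 2*(-9/4))*(-139) + 6 = (-9 + 81/16 + 9/2)*(-139) + 6 = (9/16)*(-139) + 6 = -1251/16 + 6 = -1155/16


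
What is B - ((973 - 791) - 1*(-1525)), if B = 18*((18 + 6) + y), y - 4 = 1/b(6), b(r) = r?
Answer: -1200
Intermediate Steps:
y = 25/6 (y = 4 + 1/6 = 4 + ⅙ = 25/6 ≈ 4.1667)
B = 507 (B = 18*((18 + 6) + 25/6) = 18*(24 + 25/6) = 18*(169/6) = 507)
B - ((973 - 791) - 1*(-1525)) = 507 - ((973 - 791) - 1*(-1525)) = 507 - (182 + 1525) = 507 - 1*1707 = 507 - 1707 = -1200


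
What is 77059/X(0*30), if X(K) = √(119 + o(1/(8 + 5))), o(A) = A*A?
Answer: 1001767*√1257/5028 ≈ 7063.8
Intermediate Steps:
o(A) = A²
X(K) = 4*√1257/13 (X(K) = √(119 + (1/(8 + 5))²) = √(119 + (1/13)²) = √(119 + 1/169) = √(20112/169) = 4*√1257/13)
77059/X(0*30) = 77059/((4*√1257/13)) = 77059*(13*√1257/5028) = 1001767*√1257/5028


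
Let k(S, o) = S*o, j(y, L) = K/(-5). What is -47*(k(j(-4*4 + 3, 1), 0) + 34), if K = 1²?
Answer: -1598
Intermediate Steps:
K = 1
j(y, L) = -⅕ (j(y, L) = 1/(-5) = 1*(-⅕) = -⅕)
-47*(k(j(-4*4 + 3, 1), 0) + 34) = -47*(-⅕*0 + 34) = -47*(0 + 34) = -47*34 = -1598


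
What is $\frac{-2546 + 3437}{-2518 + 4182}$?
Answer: $\frac{891}{1664} \approx 0.53546$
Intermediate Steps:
$\frac{-2546 + 3437}{-2518 + 4182} = \frac{891}{1664}$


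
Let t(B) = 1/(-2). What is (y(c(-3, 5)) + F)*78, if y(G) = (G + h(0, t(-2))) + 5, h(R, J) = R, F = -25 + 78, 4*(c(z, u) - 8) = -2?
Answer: 5109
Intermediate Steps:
c(z, u) = 15/2 (c(z, u) = 8 + (¼)*(-2) = 8 - ½ = 15/2)
t(B) = -½ (t(B) = 1*(-½) = -½)
F = 53
y(G) = 5 + G (y(G) = (G + 0) + 5 = G + 5 = 5 + G)
(y(c(-3, 5)) + F)*78 = ((5 + 15/2) + 53)*78 = (25/2 + 53)*78 = (131/2)*78 = 5109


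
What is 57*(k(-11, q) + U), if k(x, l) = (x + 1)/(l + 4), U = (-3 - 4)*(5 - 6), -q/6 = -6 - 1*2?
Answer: 10089/26 ≈ 388.04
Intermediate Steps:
q = 48 (q = -6*(-6 - 1*2) = -6*(-6 - 2) = -6*(-8) = 48)
U = 7 (U = -7*(-1) = 7)
k(x, l) = (1 + x)/(4 + l)
57*(k(-11, q) + U) = 57*((1 - 11)/(4 + 48) + 7) = 57*(-10/52 + 7) = 57*((1/52)*(-10) + 7) = 57*(-5/26 + 7) = 57*(177/26) = 10089/26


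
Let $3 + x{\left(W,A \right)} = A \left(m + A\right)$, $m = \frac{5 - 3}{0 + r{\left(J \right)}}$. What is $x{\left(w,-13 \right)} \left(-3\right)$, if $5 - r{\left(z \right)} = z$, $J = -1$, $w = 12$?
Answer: $-485$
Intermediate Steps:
$r{\left(z \right)} = 5 - z$
$m = \frac{1}{3}$ ($m = \frac{5 - 3}{0 + \left(5 - -1\right)} = \frac{2}{0 + \left(5 + 1\right)} = \frac{2}{0 + 6} = \frac{2}{6} = 2 \cdot \frac{1}{6} = \frac{1}{3} \approx 0.33333$)
$x{\left(W,A \right)} = -3 + A \left(\frac{1}{3} + A\right)$
$x{\left(w,-13 \right)} \left(-3\right) = \left(-3 + \left(-13\right)^{2} + \frac{1}{3} \left(-13\right)\right) \left(-3\right) = \left(-3 + 169 - \frac{13}{3}\right) \left(-3\right) = \frac{485}{3} \left(-3\right) = -485$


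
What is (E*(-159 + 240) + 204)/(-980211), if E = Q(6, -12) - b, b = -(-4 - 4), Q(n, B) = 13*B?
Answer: 4360/326737 ≈ 0.013344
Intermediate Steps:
b = 8 (b = -1*(-8) = 8)
E = -164 (E = 13*(-12) - 1*8 = -156 - 8 = -164)
(E*(-159 + 240) + 204)/(-980211) = (-164*(-159 + 240) + 204)/(-980211) = (-164*81 + 204)*(-1/980211) = (-13284 + 204)*(-1/980211) = -13080*(-1/980211) = 4360/326737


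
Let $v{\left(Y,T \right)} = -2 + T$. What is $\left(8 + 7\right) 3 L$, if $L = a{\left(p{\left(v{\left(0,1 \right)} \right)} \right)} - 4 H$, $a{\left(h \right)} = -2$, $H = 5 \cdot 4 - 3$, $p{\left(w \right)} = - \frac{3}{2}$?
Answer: $-3150$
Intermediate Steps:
$p{\left(w \right)} = - \frac{3}{2}$ ($p{\left(w \right)} = \left(-3\right) \frac{1}{2} = - \frac{3}{2}$)
$H = 17$ ($H = 20 - 3 = 17$)
$L = -70$ ($L = -2 - 68 = -70$)
$\left(8 + 7\right) 3 L = \left(8 + 7\right) 3 \left(-70\right) = 15 \cdot 3 \left(-70\right) = 45 \left(-70\right) = -3150$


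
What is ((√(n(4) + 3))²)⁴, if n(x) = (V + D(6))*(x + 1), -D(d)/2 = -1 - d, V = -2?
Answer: 15752961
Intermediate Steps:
D(d) = 2 + 2*d (D(d) = -2*(-1 - d) = 2 + 2*d)
n(x) = 12 + 12*x (n(x) = (-2 + (2 + 2*6))*(x + 1) = (-2 + (2 + 12))*(1 + x) = (-2 + 14)*(1 + x) = 12*(1 + x) = 12 + 12*x)
((√(n(4) + 3))²)⁴ = ((√((12 + 12*4) + 3))²)⁴ = ((√((12 + 48) + 3))²)⁴ = ((√(60 + 3))²)⁴ = ((√63)²)⁴ = ((3*√7)²)⁴ = 63⁴ = 15752961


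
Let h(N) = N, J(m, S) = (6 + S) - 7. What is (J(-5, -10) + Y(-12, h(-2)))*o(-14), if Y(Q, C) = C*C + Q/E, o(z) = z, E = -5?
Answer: 322/5 ≈ 64.400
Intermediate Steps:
J(m, S) = -1 + S
Y(Q, C) = C**2 - Q/5 (Y(Q, C) = C*C + Q/(-5) = C**2 + Q*(-1/5) = C**2 - Q/5)
(J(-5, -10) + Y(-12, h(-2)))*o(-14) = ((-1 - 10) + ((-2)**2 - 1/5*(-12)))*(-14) = (-11 + (4 + 12/5))*(-14) = (-11 + 32/5)*(-14) = -23/5*(-14) = 322/5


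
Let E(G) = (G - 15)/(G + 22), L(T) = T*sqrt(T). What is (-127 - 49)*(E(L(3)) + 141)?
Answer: -11278080/457 - 19536*sqrt(3)/457 ≈ -24753.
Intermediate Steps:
L(T) = T**(3/2)
E(G) = (-15 + G)/(22 + G)
(-127 - 49)*(E(L(3)) + 141) = (-127 - 49)*((-15 + 3**(3/2))/(22 + 3**(3/2)) + 141) = -176*((-15 + 3*sqrt(3))/(22 + 3*sqrt(3)) + 141) = -176*(141 + (-15 + 3*sqrt(3))/(22 + 3*sqrt(3))) = -24816 - 176*(-15 + 3*sqrt(3))/(22 + 3*sqrt(3))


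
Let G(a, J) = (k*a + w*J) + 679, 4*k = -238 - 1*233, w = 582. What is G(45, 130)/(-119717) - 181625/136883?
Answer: -125871210663/65548888444 ≈ -1.9203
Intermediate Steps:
k = -471/4 (k = (-238 - 1*233)/4 = (-238 - 233)/4 = (¼)*(-471) = -471/4 ≈ -117.75)
G(a, J) = 679 + 582*J - 471*a/4 (G(a, J) = (-471*a/4 + 582*J) + 679 = (582*J - 471*a/4) + 679 = 679 + 582*J - 471*a/4)
G(45, 130)/(-119717) - 181625/136883 = (679 + 582*130 - 471/4*45)/(-119717) - 181625/136883 = (679 + 75660 - 21195/4)*(-1/119717) - 181625*1/136883 = (284161/4)*(-1/119717) - 181625/136883 = -284161/478868 - 181625/136883 = -125871210663/65548888444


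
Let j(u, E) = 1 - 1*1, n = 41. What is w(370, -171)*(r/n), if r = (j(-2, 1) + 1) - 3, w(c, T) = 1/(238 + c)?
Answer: -1/12464 ≈ -8.0231e-5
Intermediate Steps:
j(u, E) = 0 (j(u, E) = 1 - 1 = 0)
r = -2 (r = (0 + 1) - 3 = 1 - 3 = -2)
w(370, -171)*(r/n) = (-2/41)/(238 + 370) = (-2*1/41)/608 = (1/608)*(-2/41) = -1/12464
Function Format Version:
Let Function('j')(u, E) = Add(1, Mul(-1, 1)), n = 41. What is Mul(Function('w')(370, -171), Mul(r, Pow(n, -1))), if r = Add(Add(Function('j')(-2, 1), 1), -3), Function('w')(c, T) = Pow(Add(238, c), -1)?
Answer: Rational(-1, 12464) ≈ -8.0231e-5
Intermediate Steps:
Function('j')(u, E) = 0 (Function('j')(u, E) = Add(1, -1) = 0)
r = -2 (r = Add(Add(0, 1), -3) = Add(1, -3) = -2)
Mul(Function('w')(370, -171), Mul(r, Pow(n, -1))) = Mul(Pow(Add(238, 370), -1), Mul(-2, Pow(41, -1))) = Mul(Pow(608, -1), Mul(-2, Rational(1, 41))) = Mul(Rational(1, 608), Rational(-2, 41)) = Rational(-1, 12464)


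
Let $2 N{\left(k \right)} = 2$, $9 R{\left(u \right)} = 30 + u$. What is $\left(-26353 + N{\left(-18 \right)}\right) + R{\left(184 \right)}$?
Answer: $- \frac{236954}{9} \approx -26328.0$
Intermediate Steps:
$R{\left(u \right)} = \frac{10}{3} + \frac{u}{9}$ ($R{\left(u \right)} = \frac{30 + u}{9} = \frac{10}{3} + \frac{u}{9}$)
$N{\left(k \right)} = 1$ ($N{\left(k \right)} = \frac{1}{2} \cdot 2 = 1$)
$\left(-26353 + N{\left(-18 \right)}\right) + R{\left(184 \right)} = \left(-26353 + 1\right) + \left(\frac{10}{3} + \frac{1}{9} \cdot 184\right) = -26352 + \left(\frac{10}{3} + \frac{184}{9}\right) = -26352 + \frac{214}{9} = - \frac{236954}{9}$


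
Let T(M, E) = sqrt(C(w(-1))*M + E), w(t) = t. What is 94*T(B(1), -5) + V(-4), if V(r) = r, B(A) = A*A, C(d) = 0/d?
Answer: -4 + 94*I*sqrt(5) ≈ -4.0 + 210.19*I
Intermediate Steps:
C(d) = 0
B(A) = A**2
T(M, E) = sqrt(E) (T(M, E) = sqrt(0*M + E) = sqrt(0 + E) = sqrt(E))
94*T(B(1), -5) + V(-4) = 94*sqrt(-5) - 4 = 94*(I*sqrt(5)) - 4 = 94*I*sqrt(5) - 4 = -4 + 94*I*sqrt(5)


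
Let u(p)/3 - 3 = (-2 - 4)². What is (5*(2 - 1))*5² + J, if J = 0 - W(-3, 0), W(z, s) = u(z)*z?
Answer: 476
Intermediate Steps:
u(p) = 117 (u(p) = 9 + 3*(-2 - 4)² = 9 + 3*(-6)² = 9 + 3*36 = 9 + 108 = 117)
W(z, s) = 117*z
J = 351 (J = 0 - 117*(-3) = 0 - 1*(-351) = 0 + 351 = 351)
(5*(2 - 1))*5² + J = (5*(2 - 1))*5² + 351 = (5*1)*25 + 351 = 5*25 + 351 = 125 + 351 = 476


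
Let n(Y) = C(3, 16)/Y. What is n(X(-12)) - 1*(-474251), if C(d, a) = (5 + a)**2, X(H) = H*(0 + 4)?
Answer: 7587869/16 ≈ 4.7424e+5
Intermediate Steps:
X(H) = 4*H (X(H) = H*4 = 4*H)
n(Y) = 441/Y (n(Y) = (5 + 16)**2/Y = 21**2/Y = 441/Y)
n(X(-12)) - 1*(-474251) = 441/((4*(-12))) - 1*(-474251) = 441/(-48) + 474251 = 441*(-1/48) + 474251 = -147/16 + 474251 = 7587869/16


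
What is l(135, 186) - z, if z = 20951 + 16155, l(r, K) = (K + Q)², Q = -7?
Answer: -5065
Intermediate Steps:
l(r, K) = (-7 + K)² (l(r, K) = (K - 7)² = (-7 + K)²)
z = 37106
l(135, 186) - z = (-7 + 186)² - 1*37106 = 179² - 37106 = 32041 - 37106 = -5065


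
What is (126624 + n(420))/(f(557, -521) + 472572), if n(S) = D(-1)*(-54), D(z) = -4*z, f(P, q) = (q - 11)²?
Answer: 1374/8213 ≈ 0.16730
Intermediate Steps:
f(P, q) = (-11 + q)²
n(S) = -216 (n(S) = -4*(-1)*(-54) = 4*(-54) = -216)
(126624 + n(420))/(f(557, -521) + 472572) = (126624 - 216)/((-11 - 521)² + 472572) = 126408/((-532)² + 472572) = 126408/(283024 + 472572) = 126408/755596 = 126408*(1/755596) = 1374/8213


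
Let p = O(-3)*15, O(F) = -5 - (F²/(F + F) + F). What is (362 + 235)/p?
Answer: -398/5 ≈ -79.600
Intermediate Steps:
O(F) = -5 - 3*F/2 (O(F) = -5 - (F²/((2*F)) + F) = -5 - (F²*(1/(2*F)) + F) = -5 - (F/2 + F) = -5 - 3*F/2)
p = -15/2 (p = (-5 - 3/2*(-3))*15 = (-5 + 9/2)*15 = -½*15 = -15/2 ≈ -7.5000)
(362 + 235)/p = (362 + 235)/(-15/2) = 597*(-2/15) = -398/5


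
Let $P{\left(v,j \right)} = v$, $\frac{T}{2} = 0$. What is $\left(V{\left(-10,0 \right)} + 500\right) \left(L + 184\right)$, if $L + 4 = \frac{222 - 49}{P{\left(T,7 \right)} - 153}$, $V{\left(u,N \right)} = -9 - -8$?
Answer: $\frac{13656133}{153} \approx 89256.0$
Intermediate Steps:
$T = 0$ ($T = 2 \cdot 0 = 0$)
$V{\left(u,N \right)} = -1$ ($V{\left(u,N \right)} = -9 + 8 = -1$)
$L = - \frac{785}{153}$ ($L = -4 + \frac{222 - 49}{0 - 153} = -4 + \frac{173}{-153} = -4 + 173 \left(- \frac{1}{153}\right) = -4 - \frac{173}{153} = - \frac{785}{153} \approx -5.1307$)
$\left(V{\left(-10,0 \right)} + 500\right) \left(L + 184\right) = \left(-1 + 500\right) \left(- \frac{785}{153} + 184\right) = 499 \cdot \frac{27367}{153} = \frac{13656133}{153}$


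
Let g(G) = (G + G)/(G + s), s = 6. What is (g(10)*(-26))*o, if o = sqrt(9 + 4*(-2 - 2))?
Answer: -65*I*sqrt(7)/2 ≈ -85.987*I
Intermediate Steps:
g(G) = 2*G/(6 + G) (g(G) = (G + G)/(G + 6) = (2*G)/(6 + G) = 2*G/(6 + G))
o = I*sqrt(7) (o = sqrt(9 + 4*(-4)) = sqrt(9 - 16) = sqrt(-7) = I*sqrt(7) ≈ 2.6458*I)
(g(10)*(-26))*o = ((2*10/(6 + 10))*(-26))*(I*sqrt(7)) = ((2*10/16)*(-26))*(I*sqrt(7)) = ((2*10*(1/16))*(-26))*(I*sqrt(7)) = ((5/4)*(-26))*(I*sqrt(7)) = -65*I*sqrt(7)/2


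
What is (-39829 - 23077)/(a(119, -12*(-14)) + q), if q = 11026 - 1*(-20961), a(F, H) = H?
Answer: -62906/32155 ≈ -1.9563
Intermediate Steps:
q = 31987 (q = 11026 + 20961 = 31987)
(-39829 - 23077)/(a(119, -12*(-14)) + q) = (-39829 - 23077)/(-12*(-14) + 31987) = -62906/(168 + 31987) = -62906/32155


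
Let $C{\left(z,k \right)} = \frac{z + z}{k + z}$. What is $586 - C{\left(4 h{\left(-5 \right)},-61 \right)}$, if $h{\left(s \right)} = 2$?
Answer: $\frac{31074}{53} \approx 586.3$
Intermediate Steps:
$C{\left(z,k \right)} = \frac{2 z}{k + z}$
$586 - C{\left(4 h{\left(-5 \right)},-61 \right)} = 586 - \frac{2 \cdot 4 \cdot 2}{-61 + 4 \cdot 2} = 586 - 2 \cdot 8 \frac{1}{-61 + 8} = 586 - 2 \cdot 8 \frac{1}{-53} = 586 - 2 \cdot 8 \left(- \frac{1}{53}\right) = 586 - - \frac{16}{53} = 586 + \frac{16}{53} = \frac{31074}{53}$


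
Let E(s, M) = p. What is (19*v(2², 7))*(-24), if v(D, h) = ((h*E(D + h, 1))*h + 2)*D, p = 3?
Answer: -271776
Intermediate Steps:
E(s, M) = 3
v(D, h) = D*(2 + 3*h²) (v(D, h) = ((h*3)*h + 2)*D = ((3*h)*h + 2)*D = (3*h² + 2)*D = (2 + 3*h²)*D = D*(2 + 3*h²))
(19*v(2², 7))*(-24) = (19*(2²*(2 + 3*7²)))*(-24) = (19*(4*(2 + 3*49)))*(-24) = (19*(4*(2 + 147)))*(-24) = (19*(4*149))*(-24) = (19*596)*(-24) = 11324*(-24) = -271776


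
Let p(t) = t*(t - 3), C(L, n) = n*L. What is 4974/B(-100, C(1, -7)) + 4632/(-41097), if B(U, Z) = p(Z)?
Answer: 4859339/68495 ≈ 70.944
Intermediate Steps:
C(L, n) = L*n
p(t) = t*(-3 + t)
B(U, Z) = Z*(-3 + Z)
4974/B(-100, C(1, -7)) + 4632/(-41097) = 4974/(((1*(-7))*(-3 + 1*(-7)))) + 4632/(-41097) = 4974/((-7*(-3 - 7))) + 4632*(-1/41097) = 4974/((-7*(-10))) - 1544/13699 = 4974/70 - 1544/13699 = 4974*(1/70) - 1544/13699 = 2487/35 - 1544/13699 = 4859339/68495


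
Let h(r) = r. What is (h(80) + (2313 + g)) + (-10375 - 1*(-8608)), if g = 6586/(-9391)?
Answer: 5872180/9391 ≈ 625.30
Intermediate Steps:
g = -6586/9391 (g = 6586*(-1/9391) = -6586/9391 ≈ -0.70131)
(h(80) + (2313 + g)) + (-10375 - 1*(-8608)) = (80 + (2313 - 6586/9391)) + (-10375 - 1*(-8608)) = (80 + 21714797/9391) + (-10375 + 8608) = 22466077/9391 - 1767 = 5872180/9391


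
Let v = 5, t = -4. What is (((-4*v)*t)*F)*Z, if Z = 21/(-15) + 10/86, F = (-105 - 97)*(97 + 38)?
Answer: 120424320/43 ≈ 2.8006e+6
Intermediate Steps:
F = -27270 (F = -202*135 = -27270)
Z = -276/215 (Z = 21*(-1/15) + 10*(1/86) = -7/5 + 5/43 = -276/215 ≈ -1.2837)
(((-4*v)*t)*F)*Z = ((-4*5*(-4))*(-27270))*(-276/215) = (-20*(-4)*(-27270))*(-276/215) = (80*(-27270))*(-276/215) = -2181600*(-276/215) = 120424320/43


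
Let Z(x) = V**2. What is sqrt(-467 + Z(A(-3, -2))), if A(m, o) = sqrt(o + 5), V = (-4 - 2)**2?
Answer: sqrt(829) ≈ 28.792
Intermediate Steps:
V = 36 (V = (-6)**2 = 36)
A(m, o) = sqrt(5 + o)
Z(x) = 1296 (Z(x) = 36**2 = 1296)
sqrt(-467 + Z(A(-3, -2))) = sqrt(-467 + 1296) = sqrt(829)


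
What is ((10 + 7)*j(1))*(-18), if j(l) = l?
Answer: -306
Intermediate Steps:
((10 + 7)*j(1))*(-18) = ((10 + 7)*1)*(-18) = (17*1)*(-18) = 17*(-18) = -306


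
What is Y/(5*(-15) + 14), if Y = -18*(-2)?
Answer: -36/61 ≈ -0.59016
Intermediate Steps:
Y = 36
Y/(5*(-15) + 14) = 36/(5*(-15) + 14) = 36/(-75 + 14) = 36/(-61) = 36*(-1/61) = -36/61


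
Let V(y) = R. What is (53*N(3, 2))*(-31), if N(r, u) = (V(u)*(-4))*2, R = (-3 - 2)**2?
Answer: 328600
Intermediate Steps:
R = 25 (R = (-5)**2 = 25)
V(y) = 25
N(r, u) = -200 (N(r, u) = (25*(-4))*2 = -100*2 = -200)
(53*N(3, 2))*(-31) = (53*(-200))*(-31) = -10600*(-31) = 328600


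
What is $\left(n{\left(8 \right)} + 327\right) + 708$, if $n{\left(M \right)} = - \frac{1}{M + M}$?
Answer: $\frac{16559}{16} \approx 1034.9$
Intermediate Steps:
$n{\left(M \right)} = - \frac{1}{2 M}$
$\left(n{\left(8 \right)} + 327\right) + 708 = \left(- \frac{1}{2 \cdot 8} + 327\right) + 708 = \left(\left(- \frac{1}{2}\right) \frac{1}{8} + 327\right) + 708 = \left(- \frac{1}{16} + 327\right) + 708 = \frac{5231}{16} + 708 = \frac{16559}{16}$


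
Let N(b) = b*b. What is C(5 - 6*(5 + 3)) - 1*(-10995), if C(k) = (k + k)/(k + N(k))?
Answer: 230894/21 ≈ 10995.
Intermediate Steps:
N(b) = b**2
C(k) = 2*k/(k + k**2) (C(k) = (k + k)/(k + k**2) = (2*k)/(k + k**2) = 2*k/(k + k**2))
C(5 - 6*(5 + 3)) - 1*(-10995) = 2/(1 + (5 - 6*(5 + 3))) - 1*(-10995) = 2/(1 + (5 - 6*8)) + 10995 = 2/(1 + (5 - 48)) + 10995 = 2/(1 - 43) + 10995 = 2/(-42) + 10995 = 2*(-1/42) + 10995 = -1/21 + 10995 = 230894/21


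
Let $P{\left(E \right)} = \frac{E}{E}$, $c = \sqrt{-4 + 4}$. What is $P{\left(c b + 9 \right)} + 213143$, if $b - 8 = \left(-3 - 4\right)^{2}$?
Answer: $213144$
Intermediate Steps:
$c = 0$ ($c = \sqrt{0} = 0$)
$b = 57$ ($b = 8 + \left(-3 - 4\right)^{2} = 8 + \left(-7\right)^{2} = 8 + 49 = 57$)
$P{\left(E \right)} = 1$
$P{\left(c b + 9 \right)} + 213143 = 1 + 213143 = 213144$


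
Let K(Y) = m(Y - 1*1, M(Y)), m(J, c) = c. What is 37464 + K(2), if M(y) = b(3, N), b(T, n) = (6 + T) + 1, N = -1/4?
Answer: 37474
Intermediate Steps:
N = -¼ (N = -1*¼ = -¼ ≈ -0.25000)
b(T, n) = 7 + T
M(y) = 10 (M(y) = 7 + 3 = 10)
K(Y) = 10
37464 + K(2) = 37464 + 10 = 37474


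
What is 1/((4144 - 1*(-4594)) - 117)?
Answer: 1/8621 ≈ 0.00011600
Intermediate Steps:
1/((4144 - 1*(-4594)) - 117) = 1/((4144 + 4594) - 117) = 1/(8738 - 117) = 1/8621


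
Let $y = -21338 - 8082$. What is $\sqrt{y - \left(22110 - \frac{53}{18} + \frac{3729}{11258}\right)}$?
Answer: $\frac{i \sqrt{14694104514518}}{16887} \approx 227.0 i$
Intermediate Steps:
$y = -29420$
$\sqrt{y - \left(22110 - \frac{53}{18} + \frac{3729}{11258}\right)} = \sqrt{-29420 - \left(22110 - \frac{53}{18} + \frac{3729}{11258}\right)} = \sqrt{-29420 - \frac{1119982322}{50661}} = \sqrt{- \frac{2610428942}{50661}} = \frac{i \sqrt{14694104514518}}{16887}$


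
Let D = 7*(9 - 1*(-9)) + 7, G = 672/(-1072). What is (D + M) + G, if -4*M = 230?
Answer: 10033/134 ≈ 74.873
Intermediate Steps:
M = -115/2 (M = -¼*230 = -115/2 ≈ -57.500)
G = -42/67 (G = 672*(-1/1072) = -42/67 ≈ -0.62687)
D = 133 (D = 7*(9 + 9) + 7 = 7*18 + 7 = 126 + 7 = 133)
(D + M) + G = (133 - 115/2) - 42/67 = 151/2 - 42/67 = 10033/134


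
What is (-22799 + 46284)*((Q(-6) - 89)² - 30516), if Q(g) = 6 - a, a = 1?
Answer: -550958100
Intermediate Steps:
Q(g) = 5 (Q(g) = 6 - 1*1 = 6 - 1 = 5)
(-22799 + 46284)*((Q(-6) - 89)² - 30516) = (-22799 + 46284)*((5 - 89)² - 30516) = 23485*((-84)² - 30516) = 23485*(7056 - 30516) = 23485*(-23460) = -550958100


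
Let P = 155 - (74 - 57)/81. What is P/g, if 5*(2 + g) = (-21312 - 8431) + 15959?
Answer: -31345/558657 ≈ -0.056108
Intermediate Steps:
g = -13794/5 (g = -2 + ((-21312 - 8431) + 15959)/5 = -2 + (-29743 + 15959)/5 = -2 + (⅕)*(-13784) = -2 - 13784/5 = -13794/5 ≈ -2758.8)
P = 12538/81 (P = 155 - 17/81 = 12538/81 ≈ 154.79)
P/g = 12538/(81*(-13794/5)) = (12538/81)*(-5/13794) = -31345/558657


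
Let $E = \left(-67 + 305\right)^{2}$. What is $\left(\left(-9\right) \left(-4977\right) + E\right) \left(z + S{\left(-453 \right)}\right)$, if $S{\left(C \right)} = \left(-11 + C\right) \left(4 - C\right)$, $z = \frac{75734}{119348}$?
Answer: $- \frac{1283554836214945}{59674} \approx -2.1509 \cdot 10^{10}$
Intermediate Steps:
$z = \frac{37867}{59674}$ ($z = 75734 \cdot \frac{1}{119348} = \frac{37867}{59674} \approx 0.63456$)
$E = 56644$ ($E = 238^{2} = 56644$)
$\left(\left(-9\right) \left(-4977\right) + E\right) \left(z + S{\left(-453 \right)}\right) = \left(\left(-9\right) \left(-4977\right) + 56644\right) \left(\frac{37867}{59674} - 212048\right) = \left(44793 + 56644\right) \left(\frac{37867}{59674} - 212048\right) = 101437 \left(\frac{37867}{59674} - 212048\right) = 101437 \left(- \frac{12653714485}{59674}\right) = - \frac{1283554836214945}{59674}$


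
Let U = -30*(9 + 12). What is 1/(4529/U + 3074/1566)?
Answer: -270/1411 ≈ -0.19135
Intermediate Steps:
U = -630 (U = -30*21 = -630)
1/(4529/U + 3074/1566) = 1/(4529/(-630) + 3074/1566) = 1/(4529*(-1/630) + 3074*(1/1566)) = 1/(-647/90 + 53/27) = 1/(-1411/270) = -270/1411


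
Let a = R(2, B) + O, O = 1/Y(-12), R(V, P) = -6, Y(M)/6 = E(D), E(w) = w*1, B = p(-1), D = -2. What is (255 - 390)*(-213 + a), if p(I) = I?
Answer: 118305/4 ≈ 29576.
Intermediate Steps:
B = -1
E(w) = w
Y(M) = -12 (Y(M) = 6*(-2) = -12)
O = -1/12 (O = 1/(-12) = -1/12 ≈ -0.083333)
a = -73/12 (a = -6 - 1/12 = -73/12 ≈ -6.0833)
(255 - 390)*(-213 + a) = (255 - 390)*(-213 - 73/12) = -135*(-2629/12) = 118305/4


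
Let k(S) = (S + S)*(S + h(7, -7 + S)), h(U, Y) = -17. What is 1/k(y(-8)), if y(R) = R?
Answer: 1/400 ≈ 0.0025000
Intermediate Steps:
k(S) = 2*S*(-17 + S) (k(S) = (S + S)*(S - 17) = (2*S)*(-17 + S) = 2*S*(-17 + S))
1/k(y(-8)) = 1/(2*(-8)*(-17 - 8)) = 1/(2*(-8)*(-25)) = 1/400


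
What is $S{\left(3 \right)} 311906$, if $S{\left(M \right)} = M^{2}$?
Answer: $2807154$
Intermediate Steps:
$S{\left(3 \right)} 311906 = 3^{2} \cdot 311906 = 9 \cdot 311906 = 2807154$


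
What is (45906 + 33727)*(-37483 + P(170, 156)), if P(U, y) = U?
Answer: -2971346129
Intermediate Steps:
(45906 + 33727)*(-37483 + P(170, 156)) = (45906 + 33727)*(-37483 + 170) = 79633*(-37313) = -2971346129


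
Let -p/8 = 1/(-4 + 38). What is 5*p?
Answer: -20/17 ≈ -1.1765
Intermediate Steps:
p = -4/17 (p = -8/(-4 + 38) = -8/34 = -8*1/34 = -4/17 ≈ -0.23529)
5*p = 5*(-4/17) = -20/17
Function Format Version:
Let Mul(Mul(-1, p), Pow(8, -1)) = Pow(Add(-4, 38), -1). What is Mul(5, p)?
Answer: Rational(-20, 17) ≈ -1.1765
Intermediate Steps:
p = Rational(-4, 17) (p = Mul(-8, Pow(Add(-4, 38), -1)) = Mul(-8, Pow(34, -1)) = Mul(-8, Rational(1, 34)) = Rational(-4, 17) ≈ -0.23529)
Mul(5, p) = Mul(5, Rational(-4, 17)) = Rational(-20, 17)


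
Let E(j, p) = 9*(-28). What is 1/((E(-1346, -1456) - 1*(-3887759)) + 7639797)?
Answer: 1/11527304 ≈ 8.6751e-8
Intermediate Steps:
E(j, p) = -252
1/((E(-1346, -1456) - 1*(-3887759)) + 7639797) = 1/((-252 - 1*(-3887759)) + 7639797) = 1/((-252 + 3887759) + 7639797) = 1/(3887507 + 7639797) = 1/11527304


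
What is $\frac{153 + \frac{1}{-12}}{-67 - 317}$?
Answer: $- \frac{1835}{4608} \approx -0.39822$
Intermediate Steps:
$\frac{153 + \frac{1}{-12}}{-67 - 317} = \frac{153 - \frac{1}{12}}{-384} = \frac{1835}{12} \left(- \frac{1}{384}\right) = - \frac{1835}{4608}$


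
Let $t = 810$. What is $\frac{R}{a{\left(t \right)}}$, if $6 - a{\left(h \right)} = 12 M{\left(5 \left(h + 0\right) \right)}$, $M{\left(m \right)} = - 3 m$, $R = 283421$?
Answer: $\frac{283421}{145806} \approx 1.9438$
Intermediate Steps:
$a{\left(h \right)} = 6 + 180 h$ ($a{\left(h \right)} = 6 - 12 \left(- 3 \cdot 5 \left(h + 0\right)\right) = 6 - 12 \left(- 3 \cdot 5 h\right) = 6 - 12 \left(- 15 h\right) = 6 - - 180 h = 6 + 180 h$)
$\frac{R}{a{\left(t \right)}} = \frac{283421}{6 + 180 \cdot 810} = \frac{283421}{6 + 145800} = \frac{283421}{145806}$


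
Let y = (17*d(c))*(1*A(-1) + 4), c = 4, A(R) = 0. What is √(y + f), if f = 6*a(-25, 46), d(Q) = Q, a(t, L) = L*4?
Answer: 4*√86 ≈ 37.094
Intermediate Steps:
a(t, L) = 4*L
y = 272 (y = (17*4)*(1*0 + 4) = 68*(0 + 4) = 68*4 = 272)
f = 1104 (f = 6*(4*46) = 6*184 = 1104)
√(y + f) = √(272 + 1104) = √1376 = 4*√86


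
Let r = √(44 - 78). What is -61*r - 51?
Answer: -51 - 61*I*√34 ≈ -51.0 - 355.69*I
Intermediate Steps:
r = I*√34 (r = √(-34) = I*√34 ≈ 5.8309*I)
-61*r - 51 = -61*I*√34 - 51 = -51 - 61*I*√34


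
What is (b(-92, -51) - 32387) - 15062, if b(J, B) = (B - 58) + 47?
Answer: -47511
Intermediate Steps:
b(J, B) = -11 + B (b(J, B) = (-58 + B) + 47 = -11 + B)
(b(-92, -51) - 32387) - 15062 = ((-11 - 51) - 32387) - 15062 = (-62 - 32387) - 15062 = -32449 - 15062 = -47511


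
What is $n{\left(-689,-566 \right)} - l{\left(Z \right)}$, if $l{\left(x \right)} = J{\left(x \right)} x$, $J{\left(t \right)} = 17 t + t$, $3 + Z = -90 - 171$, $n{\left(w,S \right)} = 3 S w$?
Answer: $-84606$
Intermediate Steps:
$n{\left(w,S \right)} = 3 S w$
$Z = -264$ ($Z = -3 - 261 = -264$)
$J{\left(t \right)} = 18 t$
$l{\left(x \right)} = 18 x^{2}$ ($l{\left(x \right)} = 18 x x = 18 x^{2}$)
$n{\left(-689,-566 \right)} - l{\left(Z \right)} = 3 \left(-566\right) \left(-689\right) - 18 \left(-264\right)^{2} = 1169922 - 18 \cdot 69696 = 1169922 - 1254528 = -84606$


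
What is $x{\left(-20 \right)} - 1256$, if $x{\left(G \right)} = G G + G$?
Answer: $-876$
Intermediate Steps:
$x{\left(G \right)} = G + G^{2}$ ($x{\left(G \right)} = G^{2} + G = G + G^{2}$)
$x{\left(-20 \right)} - 1256 = - 20 \left(1 - 20\right) - 1256 = \left(-20\right) \left(-19\right) - 1256 = 380 - 1256 = -876$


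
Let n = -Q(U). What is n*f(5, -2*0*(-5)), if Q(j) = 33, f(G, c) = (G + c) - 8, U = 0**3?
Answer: 99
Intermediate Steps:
U = 0
f(G, c) = -8 + G + c
n = -33 (n = -1*33 = -33)
n*f(5, -2*0*(-5)) = -33*(-8 + 5 - 2*0*(-5)) = -33*(-8 + 5 + 0*(-5)) = -33*(-8 + 5 + 0) = -33*(-3) = 99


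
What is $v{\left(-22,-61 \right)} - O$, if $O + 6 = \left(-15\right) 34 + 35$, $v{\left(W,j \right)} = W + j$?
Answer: $398$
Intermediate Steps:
$O = -481$ ($O = -6 + \left(\left(-15\right) 34 + 35\right) = -6 + \left(-510 + 35\right) = -6 - 475 = -481$)
$v{\left(-22,-61 \right)} - O = \left(-22 - 61\right) - -481 = -83 + 481 = 398$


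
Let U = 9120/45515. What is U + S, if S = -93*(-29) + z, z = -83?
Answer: 23797066/9103 ≈ 2614.2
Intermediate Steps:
U = 1824/9103 (U = 9120*(1/45515) = 1824/9103 ≈ 0.20037)
S = 2614 (S = -93*(-29) - 83 = 2697 - 83 = 2614)
U + S = 1824/9103 + 2614 = 23797066/9103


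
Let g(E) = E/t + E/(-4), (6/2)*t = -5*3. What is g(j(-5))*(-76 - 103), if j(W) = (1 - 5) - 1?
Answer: -1611/4 ≈ -402.75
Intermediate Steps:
t = -5 (t = (-5*3)/3 = (⅓)*(-15) = -5)
j(W) = -5 (j(W) = -4 - 1 = -5)
g(E) = -9*E/20 (g(E) = E/(-5) + E/(-4) = E*(-⅕) + E*(-¼) = -E/5 - E/4 = -9*E/20)
g(j(-5))*(-76 - 103) = (-9/20*(-5))*(-76 - 103) = (9/4)*(-179) = -1611/4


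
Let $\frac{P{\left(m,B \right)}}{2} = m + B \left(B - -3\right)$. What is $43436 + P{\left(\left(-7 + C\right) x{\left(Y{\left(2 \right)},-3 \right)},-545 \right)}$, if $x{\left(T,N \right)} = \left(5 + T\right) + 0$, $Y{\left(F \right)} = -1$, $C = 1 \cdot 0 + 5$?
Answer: $634200$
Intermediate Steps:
$C = 5$ ($C = 0 + 5 = 5$)
$x{\left(T,N \right)} = 5 + T$
$P{\left(m,B \right)} = 2 m + 2 B \left(3 + B\right)$ ($P{\left(m,B \right)} = 2 \left(m + B \left(B - -3\right)\right) = 2 \left(m + B \left(B + 3\right)\right) = 2 \left(m + B \left(3 + B\right)\right) = 2 m + 2 B \left(3 + B\right)$)
$43436 + P{\left(\left(-7 + C\right) x{\left(Y{\left(2 \right)},-3 \right)},-545 \right)} = 43436 + \left(2 \left(-7 + 5\right) \left(5 - 1\right) + 2 \left(-545\right)^{2} + 6 \left(-545\right)\right) = 43436 + \left(2 \left(\left(-2\right) 4\right) + 2 \cdot 297025 - 3270\right) = 43436 + \left(2 \left(-8\right) + 594050 - 3270\right) = 43436 - -590764 = 43436 + 590764 = 634200$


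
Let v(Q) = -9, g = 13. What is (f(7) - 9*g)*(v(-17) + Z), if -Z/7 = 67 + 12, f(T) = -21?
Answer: 77556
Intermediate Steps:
Z = -553 (Z = -7*(67 + 12) = -7*79 = -553)
(f(7) - 9*g)*(v(-17) + Z) = (-21 - 9*13)*(-9 - 553) = (-21 - 117)*(-562) = -138*(-562) = 77556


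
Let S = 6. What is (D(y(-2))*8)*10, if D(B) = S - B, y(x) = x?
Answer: 640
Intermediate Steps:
D(B) = 6 - B
(D(y(-2))*8)*10 = ((6 - 1*(-2))*8)*10 = ((6 + 2)*8)*10 = (8*8)*10 = 64*10 = 640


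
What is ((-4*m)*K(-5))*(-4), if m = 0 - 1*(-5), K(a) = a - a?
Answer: 0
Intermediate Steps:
K(a) = 0
m = 5 (m = 0 + 5 = 5)
((-4*m)*K(-5))*(-4) = (-4*5*0)*(-4) = -20*0*(-4) = 0*(-4) = 0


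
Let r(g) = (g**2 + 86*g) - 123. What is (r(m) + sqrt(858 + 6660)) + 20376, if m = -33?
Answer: 18504 + sqrt(7518) ≈ 18591.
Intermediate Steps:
r(g) = -123 + g**2 + 86*g
(r(m) + sqrt(858 + 6660)) + 20376 = ((-123 + (-33)**2 + 86*(-33)) + sqrt(858 + 6660)) + 20376 = ((-123 + 1089 - 2838) + sqrt(7518)) + 20376 = (-1872 + sqrt(7518)) + 20376 = 18504 + sqrt(7518)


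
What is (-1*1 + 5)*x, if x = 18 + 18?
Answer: 144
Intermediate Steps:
x = 36
(-1*1 + 5)*x = (-1*1 + 5)*36 = (-1 + 5)*36 = 4*36 = 144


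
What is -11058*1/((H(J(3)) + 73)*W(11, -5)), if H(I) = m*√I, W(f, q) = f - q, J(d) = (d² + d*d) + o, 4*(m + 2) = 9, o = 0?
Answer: -403617/42623 + 16587*√2/170492 ≈ -9.3319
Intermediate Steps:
m = ¼ (m = -2 + (¼)*9 = -2 + 9/4 = ¼ ≈ 0.25000)
J(d) = 2*d² (J(d) = (d² + d*d) + 0 = (d² + d²) + 0 = 2*d² + 0 = 2*d²)
H(I) = √I/4
-11058*1/((H(J(3)) + 73)*W(11, -5)) = -11058*1/((11 - 1*(-5))*(√(2*3²)/4 + 73)) = -11058*1/((11 + 5)*(√(2*9)/4 + 73)) = -11058*1/(16*(√18/4 + 73)) = -11058*1/(16*((3*√2)/4 + 73)) = -11058*1/(16*(3*√2/4 + 73)) = -11058*1/(16*(73 + 3*√2/4)) = -11058/(1168 + 12*√2)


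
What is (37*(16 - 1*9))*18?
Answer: 4662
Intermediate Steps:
(37*(16 - 1*9))*18 = (37*(16 - 9))*18 = (37*7)*18 = 259*18 = 4662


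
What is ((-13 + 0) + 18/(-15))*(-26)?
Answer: 1846/5 ≈ 369.20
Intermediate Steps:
((-13 + 0) + 18/(-15))*(-26) = (-13 + 18*(-1/15))*(-26) = (-13 - 6/5)*(-26) = -71/5*(-26) = 1846/5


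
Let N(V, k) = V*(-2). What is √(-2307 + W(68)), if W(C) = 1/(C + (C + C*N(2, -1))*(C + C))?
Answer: I*√441767999827/13838 ≈ 48.031*I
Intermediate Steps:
N(V, k) = -2*V
W(C) = 1/(C - 6*C²) (W(C) = 1/(C + (C + C*(-2*2))*(C + C)) = 1/(C + (C + C*(-4))*(2*C)) = 1/(C + (C - 4*C)*(2*C)) = 1/(C + (-3*C)*(2*C)) = 1/(C - 6*C²))
√(-2307 + W(68)) = √(-2307 - 1/(68*(-1 + 6*68))) = √(-2307 - 1*1/68/(-1 + 408)) = √(-2307 - 1*1/68/407) = √(-2307 - 1*1/68*1/407) = √(-2307 - 1/27676) = √(-63848533/27676) = I*√441767999827/13838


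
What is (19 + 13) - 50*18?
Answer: -868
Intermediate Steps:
(19 + 13) - 50*18 = 32 - 900 = -868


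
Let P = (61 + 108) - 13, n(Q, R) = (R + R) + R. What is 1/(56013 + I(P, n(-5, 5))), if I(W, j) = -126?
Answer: 1/55887 ≈ 1.7893e-5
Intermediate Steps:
n(Q, R) = 3*R (n(Q, R) = 2*R + R = 3*R)
P = 156 (P = 169 - 13 = 156)
1/(56013 + I(P, n(-5, 5))) = 1/(56013 - 126) = 1/55887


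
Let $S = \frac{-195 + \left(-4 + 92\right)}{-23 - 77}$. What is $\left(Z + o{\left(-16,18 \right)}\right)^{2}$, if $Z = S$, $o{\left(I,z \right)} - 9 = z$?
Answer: $\frac{7879249}{10000} \approx 787.92$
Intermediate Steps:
$o{\left(I,z \right)} = 9 + z$
$S = \frac{107}{100}$ ($S = \frac{-195 + 88}{-100} = \left(-107\right) \left(- \frac{1}{100}\right) = \frac{107}{100} \approx 1.07$)
$Z = \frac{107}{100} \approx 1.07$
$\left(Z + o{\left(-16,18 \right)}\right)^{2} = \left(\frac{107}{100} + \left(9 + 18\right)\right)^{2} = \left(\frac{107}{100} + 27\right)^{2} = \left(\frac{2807}{100}\right)^{2} = \frac{7879249}{10000}$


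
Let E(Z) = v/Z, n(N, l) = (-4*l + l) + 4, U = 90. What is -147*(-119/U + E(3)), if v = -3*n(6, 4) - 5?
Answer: -22099/30 ≈ -736.63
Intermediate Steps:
n(N, l) = 4 - 3*l (n(N, l) = -3*l + 4 = 4 - 3*l)
v = 19 (v = -3*(4 - 3*4) - 5 = -3*(4 - 12) - 5 = -3*(-8) - 5 = 24 - 5 = 19)
E(Z) = 19/Z
-147*(-119/U + E(3)) = -147*(-119/90 + 19/3) = -147*451/90 = -22099/30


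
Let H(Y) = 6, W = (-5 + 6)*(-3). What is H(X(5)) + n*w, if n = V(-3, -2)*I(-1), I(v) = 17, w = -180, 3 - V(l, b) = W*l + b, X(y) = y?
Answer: 12246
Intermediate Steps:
W = -3 (W = 1*(-3) = -3)
V(l, b) = 3 - b + 3*l (V(l, b) = 3 - (-3*l + b) = 3 - (b - 3*l) = 3 + (-b + 3*l) = 3 - b + 3*l)
n = -68 (n = (3 - 1*(-2) + 3*(-3))*17 = (3 + 2 - 9)*17 = -4*17 = -68)
H(X(5)) + n*w = 6 - 68*(-180) = 6 + 12240 = 12246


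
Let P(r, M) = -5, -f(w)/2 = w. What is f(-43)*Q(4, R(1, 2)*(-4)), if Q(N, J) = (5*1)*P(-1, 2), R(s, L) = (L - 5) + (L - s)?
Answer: -2150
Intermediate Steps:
f(w) = -2*w
R(s, L) = -5 - s + 2*L (R(s, L) = (-5 + L) + (L - s) = -5 - s + 2*L)
Q(N, J) = -25 (Q(N, J) = (5*1)*(-5) = 5*(-5) = -25)
f(-43)*Q(4, R(1, 2)*(-4)) = -2*(-43)*(-25) = 86*(-25) = -2150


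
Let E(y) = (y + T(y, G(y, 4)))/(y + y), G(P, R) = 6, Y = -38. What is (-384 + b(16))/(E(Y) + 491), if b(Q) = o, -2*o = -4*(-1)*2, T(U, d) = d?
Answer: -7372/9337 ≈ -0.78955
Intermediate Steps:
o = -4 (o = -(-4*(-1))*2/2 = -2*2 = -½*8 = -4)
b(Q) = -4
E(y) = (6 + y)/(2*y) (E(y) = (y + 6)/(y + y) = (6 + y)/((2*y)) = (6 + y)*(1/(2*y)) = (6 + y)/(2*y))
(-384 + b(16))/(E(Y) + 491) = (-384 - 4)/((½)*(6 - 38)/(-38) + 491) = -388/((½)*(-1/38)*(-32) + 491) = -388/(8/19 + 491) = -388/9337/19 = -388*19/9337 = -7372/9337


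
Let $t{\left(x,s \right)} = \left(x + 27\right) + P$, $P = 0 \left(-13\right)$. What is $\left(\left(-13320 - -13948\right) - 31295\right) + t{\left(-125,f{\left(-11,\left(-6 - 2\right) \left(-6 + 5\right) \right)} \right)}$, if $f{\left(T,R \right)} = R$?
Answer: $-30765$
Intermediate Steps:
$P = 0$
$t{\left(x,s \right)} = 27 + x$ ($t{\left(x,s \right)} = \left(x + 27\right) + 0 = \left(27 + x\right) + 0 = 27 + x$)
$\left(\left(-13320 - -13948\right) - 31295\right) + t{\left(-125,f{\left(-11,\left(-6 - 2\right) \left(-6 + 5\right) \right)} \right)} = \left(\left(-13320 - -13948\right) - 31295\right) + \left(27 - 125\right) = \left(\left(-13320 + 13948\right) - 31295\right) - 98 = \left(628 - 31295\right) - 98 = -30667 - 98 = -30765$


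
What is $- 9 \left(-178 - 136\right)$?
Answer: $2826$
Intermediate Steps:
$- 9 \left(-178 - 136\right) = \left(-9\right) \left(-314\right) = 2826$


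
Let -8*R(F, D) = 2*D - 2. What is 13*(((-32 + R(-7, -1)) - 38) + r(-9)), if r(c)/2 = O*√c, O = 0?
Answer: -1807/2 ≈ -903.50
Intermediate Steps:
r(c) = 0 (r(c) = 2*(0*√c) = 2*0 = 0)
R(F, D) = ¼ - D/4 (R(F, D) = -(2*D - 2)/8 = -(-2 + 2*D)/8 = ¼ - D/4)
13*(((-32 + R(-7, -1)) - 38) + r(-9)) = 13*(((-32 + (¼ - ¼*(-1))) - 38) + 0) = 13*(((-32 + (¼ + ¼)) - 38) + 0) = 13*(((-32 + ½) - 38) + 0) = 13*((-63/2 - 38) + 0) = 13*(-139/2 + 0) = 13*(-139/2) = -1807/2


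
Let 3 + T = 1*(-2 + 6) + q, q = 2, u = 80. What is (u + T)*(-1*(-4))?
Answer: 332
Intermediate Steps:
T = 3 (T = -3 + (1*(-2 + 6) + 2) = -3 + (1*4 + 2) = -3 + (4 + 2) = -3 + 6 = 3)
(u + T)*(-1*(-4)) = (80 + 3)*(-1*(-4)) = 83*4 = 332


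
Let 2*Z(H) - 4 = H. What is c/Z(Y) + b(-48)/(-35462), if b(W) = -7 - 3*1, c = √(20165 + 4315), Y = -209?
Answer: 5/17731 - 24*√170/205 ≈ -1.5262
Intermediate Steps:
Z(H) = 2 + H/2
c = 12*√170 (c = √24480 = 12*√170 ≈ 156.46)
b(W) = -10 (b(W) = -7 - 3 = -10)
c/Z(Y) + b(-48)/(-35462) = (12*√170)/(2 + (½)*(-209)) - 10/(-35462) = (12*√170)/(2 - 209/2) - 10*(-1/35462) = (12*√170)/(-205/2) + 5/17731 = (12*√170)*(-2/205) + 5/17731 = -24*√170/205 + 5/17731 = 5/17731 - 24*√170/205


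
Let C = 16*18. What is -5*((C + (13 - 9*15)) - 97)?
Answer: -345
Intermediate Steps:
C = 288
-5*((C + (13 - 9*15)) - 97) = -5*((288 + (13 - 9*15)) - 97) = -5*((288 + (13 - 135)) - 97) = -5*((288 - 122) - 97) = -5*(166 - 97) = -5*69 = -345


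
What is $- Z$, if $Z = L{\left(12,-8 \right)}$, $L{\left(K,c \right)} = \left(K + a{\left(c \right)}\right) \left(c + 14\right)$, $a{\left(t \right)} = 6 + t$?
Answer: $-60$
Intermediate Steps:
$L{\left(K,c \right)} = \left(14 + c\right) \left(6 + K + c\right)$ ($L{\left(K,c \right)} = \left(K + \left(6 + c\right)\right) \left(c + 14\right) = \left(6 + K + c\right) \left(14 + c\right) = \left(14 + c\right) \left(6 + K + c\right)$)
$Z = 60$ ($Z = 84 + \left(-8\right)^{2} + 14 \cdot 12 + 20 \left(-8\right) + 12 \left(-8\right) = 84 + 64 + 168 - 160 - 96 = 60$)
$- Z = \left(-1\right) 60 = -60$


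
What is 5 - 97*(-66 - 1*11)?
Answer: 7474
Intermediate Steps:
5 - 97*(-66 - 1*11) = 5 - 97*(-66 - 11) = 5 - 97*(-77) = 5 + 7469 = 7474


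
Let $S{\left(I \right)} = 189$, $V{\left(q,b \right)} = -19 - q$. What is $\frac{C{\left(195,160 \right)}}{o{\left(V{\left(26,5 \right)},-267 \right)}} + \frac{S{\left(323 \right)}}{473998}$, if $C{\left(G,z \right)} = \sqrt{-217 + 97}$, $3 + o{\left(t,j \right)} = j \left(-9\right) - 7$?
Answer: $\frac{27}{67714} + \frac{2 i \sqrt{30}}{2393} \approx 0.00039874 + 0.0045777 i$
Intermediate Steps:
$o{\left(t,j \right)} = -10 - 9 j$ ($o{\left(t,j \right)} = -3 + \left(j \left(-9\right) - 7\right) = -3 - \left(7 + 9 j\right) = -10 - 9 j$)
$C{\left(G,z \right)} = 2 i \sqrt{30}$ ($C{\left(G,z \right)} = \sqrt{-120} = 2 i \sqrt{30}$)
$\frac{C{\left(195,160 \right)}}{o{\left(V{\left(26,5 \right)},-267 \right)}} + \frac{S{\left(323 \right)}}{473998} = \frac{2 i \sqrt{30}}{-10 - -2403} + \frac{189}{473998} = \frac{2 i \sqrt{30}}{-10 + 2403} + 189 \cdot \frac{1}{473998} = \frac{2 i \sqrt{30}}{2393} + \frac{27}{67714} = \frac{27}{67714} + \frac{2 i \sqrt{30}}{2393}$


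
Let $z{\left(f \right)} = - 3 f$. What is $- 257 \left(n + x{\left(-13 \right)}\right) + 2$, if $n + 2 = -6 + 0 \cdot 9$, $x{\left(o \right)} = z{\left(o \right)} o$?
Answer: $132357$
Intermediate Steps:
$x{\left(o \right)} = - 3 o^{2}$ ($x{\left(o \right)} = - 3 o o = - 3 o^{2}$)
$n = -8$ ($n = -2 + \left(-6 + 0 \cdot 9\right) = -2 + \left(-6 + 0\right) = -2 - 6 = -8$)
$- 257 \left(n + x{\left(-13 \right)}\right) + 2 = - 257 \left(-8 - 3 \left(-13\right)^{2}\right) + 2 = - 257 \left(-8 - 507\right) + 2 = \left(-257\right) \left(-515\right) + 2 = 132355 + 2 = 132357$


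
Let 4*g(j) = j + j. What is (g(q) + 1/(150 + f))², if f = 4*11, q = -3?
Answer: 21025/9409 ≈ 2.2346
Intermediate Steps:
g(j) = j/2 (g(j) = (j + j)/4 = (2*j)/4 = j/2)
f = 44
(g(q) + 1/(150 + f))² = ((½)*(-3) + 1/(150 + 44))² = (-3/2 + 1/194)² = (-145/97)² = 21025/9409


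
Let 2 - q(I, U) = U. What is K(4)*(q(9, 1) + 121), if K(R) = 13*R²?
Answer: 25376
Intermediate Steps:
q(I, U) = 2 - U
K(4)*(q(9, 1) + 121) = (13*4²)*((2 - 1*1) + 121) = (13*16)*((2 - 1) + 121) = 208*(1 + 121) = 208*122 = 25376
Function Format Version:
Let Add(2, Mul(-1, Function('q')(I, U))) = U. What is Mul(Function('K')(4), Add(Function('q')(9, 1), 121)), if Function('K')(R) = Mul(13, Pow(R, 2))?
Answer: 25376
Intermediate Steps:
Function('q')(I, U) = Add(2, Mul(-1, U))
Mul(Function('K')(4), Add(Function('q')(9, 1), 121)) = Mul(Mul(13, Pow(4, 2)), Add(Add(2, Mul(-1, 1)), 121)) = Mul(Mul(13, 16), Add(Add(2, -1), 121)) = Mul(208, Add(1, 121)) = Mul(208, 122) = 25376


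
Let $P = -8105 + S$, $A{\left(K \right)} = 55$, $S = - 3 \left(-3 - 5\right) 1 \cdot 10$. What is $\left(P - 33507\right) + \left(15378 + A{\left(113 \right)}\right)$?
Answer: $-25939$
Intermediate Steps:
$S = 240$ ($S = - 3 \left(-3 - 5\right) 1 \cdot 10 = - 3 \left(-8\right) 1 \cdot 10 = - 3 \left(\left(-8\right) 10\right) = \left(-3\right) \left(-80\right) = 240$)
$P = -7865$ ($P = -8105 + 240 = -7865$)
$\left(P - 33507\right) + \left(15378 + A{\left(113 \right)}\right) = \left(-7865 - 33507\right) + \left(15378 + 55\right) = -41372 + 15433 = -25939$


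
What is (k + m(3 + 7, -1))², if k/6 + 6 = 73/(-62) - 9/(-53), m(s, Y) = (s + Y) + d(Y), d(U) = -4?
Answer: 3704669956/2699449 ≈ 1372.4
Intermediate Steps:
m(s, Y) = -4 + Y + s (m(s, Y) = (s + Y) - 4 = (Y + s) - 4 = -4 + Y + s)
k = -69081/1643 (k = -36 + 6*(73/(-62) - 9/(-53)) = -36 + 6*(73*(-1/62) - 9*(-1/53)) = -36 + 6*(-73/62 + 9/53) = -36 + 6*(-3311/3286) = -36 - 9933/1643 = -69081/1643 ≈ -42.046)
(k + m(3 + 7, -1))² = (-69081/1643 + (-4 - 1 + (3 + 7)))² = (-69081/1643 + (-4 - 1 + 10))² = (-69081/1643 + 5)² = (-60866/1643)² = 3704669956/2699449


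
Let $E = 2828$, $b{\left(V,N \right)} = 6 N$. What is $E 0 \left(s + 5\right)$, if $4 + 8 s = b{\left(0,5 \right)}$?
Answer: $0$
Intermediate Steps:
$s = \frac{13}{4}$ ($s = - \frac{1}{2} + \frac{6 \cdot 5}{8} = - \frac{1}{2} + \frac{1}{8} \cdot 30 = - \frac{1}{2} + \frac{15}{4} = \frac{13}{4} \approx 3.25$)
$E 0 \left(s + 5\right) = 2828 \cdot 0 \left(\frac{13}{4} + 5\right) = 2828 \cdot 0 \cdot \frac{33}{4} = 2828 \cdot 0 = 0$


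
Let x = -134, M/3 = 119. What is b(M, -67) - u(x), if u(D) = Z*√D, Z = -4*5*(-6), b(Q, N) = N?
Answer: -67 - 120*I*√134 ≈ -67.0 - 1389.1*I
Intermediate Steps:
M = 357 (M = 3*119 = 357)
Z = 120 (Z = -20*(-6) = 120)
u(D) = 120*√D
b(M, -67) - u(x) = -67 - 120*√(-134) = -67 - 120*I*√134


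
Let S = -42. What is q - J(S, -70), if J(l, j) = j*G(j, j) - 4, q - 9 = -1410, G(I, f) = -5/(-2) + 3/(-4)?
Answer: -2549/2 ≈ -1274.5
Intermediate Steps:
G(I, f) = 7/4 (G(I, f) = -5*(-½) + 3*(-¼) = 5/2 - ¾ = 7/4)
q = -1401 (q = 9 - 1410 = -1401)
J(l, j) = -4 + 7*j/4 (J(l, j) = j*(7/4) - 4 = 7*j/4 - 4 = -4 + 7*j/4)
q - J(S, -70) = -1401 - (-4 + (7/4)*(-70)) = -1401 - (-4 - 245/2) = -1401 - 1*(-253/2) = -1401 + 253/2 = -2549/2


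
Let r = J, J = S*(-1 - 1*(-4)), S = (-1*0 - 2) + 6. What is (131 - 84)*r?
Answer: 564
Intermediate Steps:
S = 4 (S = (0 - 2) + 6 = -2 + 6 = 4)
J = 12 (J = 4*(-1 - 1*(-4)) = 4*(-1 + 4) = 4*3 = 12)
r = 12
(131 - 84)*r = (131 - 84)*12 = 47*12 = 564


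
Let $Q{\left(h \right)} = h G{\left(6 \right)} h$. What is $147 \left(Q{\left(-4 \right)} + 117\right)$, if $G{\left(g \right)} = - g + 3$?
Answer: $10143$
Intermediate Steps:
$G{\left(g \right)} = 3 - g$
$Q{\left(h \right)} = - 3 h^{2}$ ($Q{\left(h \right)} = h \left(3 - 6\right) h = h \left(-3\right) h = - 3 h h = - 3 h^{2}$)
$147 \left(Q{\left(-4 \right)} + 117\right) = 147 \left(- 3 \left(-4\right)^{2} + 117\right) = 147 \left(\left(-3\right) 16 + 117\right) = 147 \left(-48 + 117\right) = 147 \cdot 69 = 10143$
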